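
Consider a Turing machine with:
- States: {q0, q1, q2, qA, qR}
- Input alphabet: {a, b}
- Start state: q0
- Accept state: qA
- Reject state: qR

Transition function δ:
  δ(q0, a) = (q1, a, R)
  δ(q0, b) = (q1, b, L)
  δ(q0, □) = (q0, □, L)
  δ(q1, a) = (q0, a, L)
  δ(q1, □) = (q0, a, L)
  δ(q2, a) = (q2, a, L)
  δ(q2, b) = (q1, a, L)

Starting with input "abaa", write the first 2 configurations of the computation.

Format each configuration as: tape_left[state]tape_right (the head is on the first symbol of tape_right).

Transitions applied:
Step 1: δ(q0, a) = (q1, a, R)

The first 2 configurations are:
[q0]abaa ⊢ a[q1]baa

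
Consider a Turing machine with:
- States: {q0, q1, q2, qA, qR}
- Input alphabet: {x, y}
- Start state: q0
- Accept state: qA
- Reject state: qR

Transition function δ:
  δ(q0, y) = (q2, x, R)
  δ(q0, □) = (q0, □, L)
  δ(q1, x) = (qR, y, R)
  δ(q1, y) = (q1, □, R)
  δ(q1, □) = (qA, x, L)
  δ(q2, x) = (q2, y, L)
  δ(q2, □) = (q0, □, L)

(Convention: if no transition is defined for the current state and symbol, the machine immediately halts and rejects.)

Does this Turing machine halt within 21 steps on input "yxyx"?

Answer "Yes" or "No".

Execution trace:
Initial: [q0]yxyx
Step 1: δ(q0, y) = (q2, x, R) → x[q2]xyx
Step 2: δ(q2, x) = (q2, y, L) → [q2]xyyx
Step 3: δ(q2, x) = (q2, y, L) → [q2]□yyyx
Step 4: δ(q2, □) = (q0, □, L) → [q0]□□yyyx
Step 5: δ(q0, □) = (q0, □, L) → [q0]□□□yyyx
Step 6: δ(q0, □) = (q0, □, L) → [q0]□□□□yyyx
Step 7: δ(q0, □) = (q0, □, L) → [q0]□□□□□yyyx
Step 8: δ(q0, □) = (q0, □, L) → [q0]□□□□□□yyyx
Step 9: δ(q0, □) = (q0, □, L) → [q0]□□□□□□□yyyx
Step 10: δ(q0, □) = (q0, □, L) → [q0]□□□□□□□□yyyx
Step 11: δ(q0, □) = (q0, □, L) → [q0]□□□□□□□□□yyyx
Step 12: δ(q0, □) = (q0, □, L) → [q0]□□□□□□□□□□yyyx
Step 13: δ(q0, □) = (q0, □, L) → [q0]□□□□□□□□□□□yyyx
Step 14: δ(q0, □) = (q0, □, L) → [q0]□□□□□□□□□□□□yyyx
Step 15: δ(q0, □) = (q0, □, L) → [q0]□□□□□□□□□□□□□yyyx
Step 16: δ(q0, □) = (q0, □, L) → [q0]□□□□□□□□□□□□□□yyyx
Step 17: δ(q0, □) = (q0, □, L) → [q0]□□□□□□□□□□□□□□□yyyx
Step 18: δ(q0, □) = (q0, □, L) → [q0]□□□□□□□□□□□□□□□□yyyx
Step 19: δ(q0, □) = (q0, □, L) → [q0]□□□□□□□□□□□□□□□□□yyyx
Step 20: δ(q0, □) = (q0, □, L) → [q0]□□□□□□□□□□□□□□□□□□yyyx
Step 21: δ(q0, □) = (q0, □, L) → [q0]□□□□□□□□□□□□□□□□□□□yyyx

The machine has not reached a halting state after 21 steps.
The machine did not halt within the 21-step bound.

Answer: No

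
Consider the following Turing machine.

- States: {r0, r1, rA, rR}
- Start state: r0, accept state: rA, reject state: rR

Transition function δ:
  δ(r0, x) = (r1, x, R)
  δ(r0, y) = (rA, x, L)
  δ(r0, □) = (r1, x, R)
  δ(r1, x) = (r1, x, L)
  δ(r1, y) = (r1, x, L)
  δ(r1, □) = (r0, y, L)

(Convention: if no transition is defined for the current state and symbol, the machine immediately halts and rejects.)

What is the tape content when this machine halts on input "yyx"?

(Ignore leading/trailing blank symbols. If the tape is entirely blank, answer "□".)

Execution trace:
Initial: [r0]yyx
Step 1: δ(r0, y) = (rA, x, L) → [rA]□xyx

The machine reaches the accept state rA and halts.

Final tape (ignoring leading/trailing blanks): xyx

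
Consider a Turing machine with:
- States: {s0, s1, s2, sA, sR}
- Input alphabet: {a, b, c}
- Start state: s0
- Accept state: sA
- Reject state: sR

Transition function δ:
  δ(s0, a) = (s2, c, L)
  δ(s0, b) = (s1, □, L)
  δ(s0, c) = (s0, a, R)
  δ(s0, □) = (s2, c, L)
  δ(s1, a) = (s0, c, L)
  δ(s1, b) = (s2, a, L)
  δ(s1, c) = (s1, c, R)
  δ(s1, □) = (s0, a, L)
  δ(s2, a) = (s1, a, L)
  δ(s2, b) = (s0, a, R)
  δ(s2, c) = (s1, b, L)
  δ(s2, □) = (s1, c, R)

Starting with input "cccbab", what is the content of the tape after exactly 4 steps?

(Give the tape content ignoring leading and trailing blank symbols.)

Execution trace:
Initial: [s0]cccbab
Step 1: δ(s0, c) = (s0, a, R) → a[s0]ccbab
Step 2: δ(s0, c) = (s0, a, R) → aa[s0]cbab
Step 3: δ(s0, c) = (s0, a, R) → aaa[s0]bab
Step 4: δ(s0, b) = (s1, □, L) → aa[s1]a□ab

After 4 steps, the tape (ignoring leading/trailing blanks) is: aaa□ab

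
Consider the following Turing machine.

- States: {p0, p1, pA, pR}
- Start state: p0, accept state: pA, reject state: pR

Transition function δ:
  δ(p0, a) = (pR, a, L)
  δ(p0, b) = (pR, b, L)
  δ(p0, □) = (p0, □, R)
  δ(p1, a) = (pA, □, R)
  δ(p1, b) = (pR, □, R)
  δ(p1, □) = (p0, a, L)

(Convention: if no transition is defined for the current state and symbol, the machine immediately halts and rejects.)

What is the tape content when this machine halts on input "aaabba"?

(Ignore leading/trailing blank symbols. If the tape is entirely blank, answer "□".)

Execution trace:
Initial: [p0]aaabba
Step 1: δ(p0, a) = (pR, a, L) → [pR]□aaabba

The machine reaches the reject state pR and halts.

Final tape (ignoring leading/trailing blanks): aaabba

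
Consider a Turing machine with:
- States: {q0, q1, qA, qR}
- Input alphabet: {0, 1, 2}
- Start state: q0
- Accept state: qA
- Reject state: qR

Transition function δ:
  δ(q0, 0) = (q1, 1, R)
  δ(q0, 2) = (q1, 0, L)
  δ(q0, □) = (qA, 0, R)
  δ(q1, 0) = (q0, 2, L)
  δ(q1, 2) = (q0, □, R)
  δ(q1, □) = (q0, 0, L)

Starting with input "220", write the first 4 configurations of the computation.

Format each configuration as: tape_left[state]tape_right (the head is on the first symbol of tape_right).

Transitions applied:
Step 1: δ(q0, 2) = (q1, 0, L)
Step 2: δ(q1, □) = (q0, 0, L)
Step 3: δ(q0, □) = (qA, 0, R)

The first 4 configurations are:
[q0]220 ⊢ [q1]□020 ⊢ [q0]□0020 ⊢ 0[qA]0020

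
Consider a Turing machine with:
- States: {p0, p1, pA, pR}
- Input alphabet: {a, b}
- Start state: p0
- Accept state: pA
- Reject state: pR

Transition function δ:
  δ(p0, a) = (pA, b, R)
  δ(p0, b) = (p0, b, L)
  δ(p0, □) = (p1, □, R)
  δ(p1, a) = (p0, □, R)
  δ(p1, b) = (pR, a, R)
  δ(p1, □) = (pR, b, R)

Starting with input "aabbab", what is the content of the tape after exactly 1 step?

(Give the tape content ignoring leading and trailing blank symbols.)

Execution trace:
Initial: [p0]aabbab
Step 1: δ(p0, a) = (pA, b, R) → b[pA]abbab

The machine reaches the accept state pA and halts.

After 1 step, the tape (ignoring leading/trailing blanks) is: babbab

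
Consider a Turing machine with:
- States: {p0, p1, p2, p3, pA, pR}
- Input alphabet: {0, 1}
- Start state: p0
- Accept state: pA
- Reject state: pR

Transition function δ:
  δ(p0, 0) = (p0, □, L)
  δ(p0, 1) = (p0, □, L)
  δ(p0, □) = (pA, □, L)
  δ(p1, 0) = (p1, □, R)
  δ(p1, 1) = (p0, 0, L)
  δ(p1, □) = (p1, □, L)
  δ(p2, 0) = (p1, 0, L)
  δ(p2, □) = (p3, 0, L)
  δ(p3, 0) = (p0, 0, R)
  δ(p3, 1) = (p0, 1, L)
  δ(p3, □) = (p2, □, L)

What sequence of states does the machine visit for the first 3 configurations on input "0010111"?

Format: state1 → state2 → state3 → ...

Execution trace:
Initial: [p0]0010111
Step 1: δ(p0, 0) = (p0, □, L) → [p0]□□010111
Step 2: δ(p0, □) = (pA, □, L) → [pA]□□□010111

The machine reaches the accept state pA and halts.

State sequence: p0 → p0 → pA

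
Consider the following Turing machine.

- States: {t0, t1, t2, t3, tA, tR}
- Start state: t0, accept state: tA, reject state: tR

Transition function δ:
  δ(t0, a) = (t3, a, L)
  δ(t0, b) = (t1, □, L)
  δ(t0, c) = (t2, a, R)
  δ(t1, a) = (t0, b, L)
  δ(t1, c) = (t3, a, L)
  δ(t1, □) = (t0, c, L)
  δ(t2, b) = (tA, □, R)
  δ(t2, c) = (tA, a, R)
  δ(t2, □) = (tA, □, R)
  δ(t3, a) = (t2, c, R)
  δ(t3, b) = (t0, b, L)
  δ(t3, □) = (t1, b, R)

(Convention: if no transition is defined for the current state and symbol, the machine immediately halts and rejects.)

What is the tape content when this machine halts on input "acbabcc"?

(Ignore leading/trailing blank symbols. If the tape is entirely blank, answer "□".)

Execution trace:
Initial: [t0]acbabcc
Step 1: δ(t0, a) = (t3, a, L) → [t3]□acbabcc
Step 2: δ(t3, □) = (t1, b, R) → b[t1]acbabcc
Step 3: δ(t1, a) = (t0, b, L) → [t0]bbcbabcc
Step 4: δ(t0, b) = (t1, □, L) → [t1]□□bcbabcc
Step 5: δ(t1, □) = (t0, c, L) → [t0]□c□bcbabcc

No transition is defined for δ(t0, □). By convention the machine halts and rejects.

Final tape (ignoring leading/trailing blanks): c□bcbabcc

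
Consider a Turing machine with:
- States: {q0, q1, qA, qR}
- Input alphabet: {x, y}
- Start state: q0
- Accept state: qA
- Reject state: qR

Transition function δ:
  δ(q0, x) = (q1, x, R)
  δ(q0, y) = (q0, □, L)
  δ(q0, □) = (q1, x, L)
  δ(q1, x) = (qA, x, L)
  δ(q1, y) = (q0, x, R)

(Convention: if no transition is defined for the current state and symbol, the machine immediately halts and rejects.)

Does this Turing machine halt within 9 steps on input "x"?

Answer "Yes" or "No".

Execution trace:
Initial: [q0]x
Step 1: δ(q0, x) = (q1, x, R) → x[q1]□

No transition is defined for δ(q1, □). By convention the machine halts and rejects.
The machine halted after 1 step (within the 9-step bound).

Answer: Yes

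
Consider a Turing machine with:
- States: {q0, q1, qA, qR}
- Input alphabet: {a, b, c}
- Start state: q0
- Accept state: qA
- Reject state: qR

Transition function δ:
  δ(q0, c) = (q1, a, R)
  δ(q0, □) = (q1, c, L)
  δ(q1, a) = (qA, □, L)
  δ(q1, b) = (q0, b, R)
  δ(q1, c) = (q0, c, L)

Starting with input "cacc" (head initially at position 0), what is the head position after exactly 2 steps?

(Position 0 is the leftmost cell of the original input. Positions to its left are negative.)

Execution trace (head position shown):
Step 0: [q0]cacc  (head at position 0)
Step 1: move right → a[q1]acc  (head at position 1)
Step 2: move left → [qA]a□cc  (head at position 0)

After 2 steps, the head is at position 0.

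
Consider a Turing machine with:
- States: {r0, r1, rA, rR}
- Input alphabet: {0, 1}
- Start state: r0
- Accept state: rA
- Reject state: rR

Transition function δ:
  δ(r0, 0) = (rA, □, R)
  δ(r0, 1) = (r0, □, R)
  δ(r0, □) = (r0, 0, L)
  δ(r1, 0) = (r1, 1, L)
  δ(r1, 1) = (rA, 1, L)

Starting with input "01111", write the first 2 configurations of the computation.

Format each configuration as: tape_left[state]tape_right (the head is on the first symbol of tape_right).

Transitions applied:
Step 1: δ(r0, 0) = (rA, □, R)

The first 2 configurations are:
[r0]01111 ⊢ □[rA]1111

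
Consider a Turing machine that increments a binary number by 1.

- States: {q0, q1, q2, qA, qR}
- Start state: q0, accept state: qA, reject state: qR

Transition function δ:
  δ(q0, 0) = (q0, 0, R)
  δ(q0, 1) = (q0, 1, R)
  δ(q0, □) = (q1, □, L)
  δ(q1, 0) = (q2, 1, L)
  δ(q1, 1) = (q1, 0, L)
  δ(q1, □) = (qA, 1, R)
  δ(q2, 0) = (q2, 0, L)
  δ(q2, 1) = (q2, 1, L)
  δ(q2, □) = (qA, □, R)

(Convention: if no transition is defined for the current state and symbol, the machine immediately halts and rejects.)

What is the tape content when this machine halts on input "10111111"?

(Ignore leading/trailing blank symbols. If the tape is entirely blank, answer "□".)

Execution trace:
Initial: [q0]10111111
Step 1: δ(q0, 1) = (q0, 1, R) → 1[q0]0111111
Step 2: δ(q0, 0) = (q0, 0, R) → 10[q0]111111
Step 3: δ(q0, 1) = (q0, 1, R) → 101[q0]11111
Step 4: δ(q0, 1) = (q0, 1, R) → 1011[q0]1111
Step 5: δ(q0, 1) = (q0, 1, R) → 10111[q0]111
Step 6: δ(q0, 1) = (q0, 1, R) → 101111[q0]11
Step 7: δ(q0, 1) = (q0, 1, R) → 1011111[q0]1
Step 8: δ(q0, 1) = (q0, 1, R) → 10111111[q0]□
Step 9: δ(q0, □) = (q1, □, L) → 1011111[q1]1□
Step 10: δ(q1, 1) = (q1, 0, L) → 101111[q1]10□
Step 11: δ(q1, 1) = (q1, 0, L) → 10111[q1]100□
Step 12: δ(q1, 1) = (q1, 0, L) → 1011[q1]1000□
Step 13: δ(q1, 1) = (q1, 0, L) → 101[q1]10000□
Step 14: δ(q1, 1) = (q1, 0, L) → 10[q1]100000□
Step 15: δ(q1, 1) = (q1, 0, L) → 1[q1]0000000□
Step 16: δ(q1, 0) = (q2, 1, L) → [q2]11000000□
Step 17: δ(q2, 1) = (q2, 1, L) → [q2]□11000000□
Step 18: δ(q2, □) = (qA, □, R) → □[qA]11000000□

The machine reaches the accept state qA and halts.

Final tape (ignoring leading/trailing blanks): 11000000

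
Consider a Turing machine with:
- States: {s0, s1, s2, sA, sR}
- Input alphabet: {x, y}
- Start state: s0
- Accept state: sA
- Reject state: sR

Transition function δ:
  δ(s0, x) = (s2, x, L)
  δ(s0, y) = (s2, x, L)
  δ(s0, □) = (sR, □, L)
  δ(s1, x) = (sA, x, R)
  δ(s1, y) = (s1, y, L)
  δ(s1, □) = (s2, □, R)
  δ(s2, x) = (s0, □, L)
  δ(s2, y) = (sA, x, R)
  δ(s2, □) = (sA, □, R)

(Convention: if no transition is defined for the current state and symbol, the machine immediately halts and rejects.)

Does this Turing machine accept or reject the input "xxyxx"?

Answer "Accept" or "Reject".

Execution trace:
Initial: [s0]xxyxx
Step 1: δ(s0, x) = (s2, x, L) → [s2]□xxyxx
Step 2: δ(s2, □) = (sA, □, R) → □[sA]xxyxx

The machine reaches the accept state sA and halts.

Answer: Accept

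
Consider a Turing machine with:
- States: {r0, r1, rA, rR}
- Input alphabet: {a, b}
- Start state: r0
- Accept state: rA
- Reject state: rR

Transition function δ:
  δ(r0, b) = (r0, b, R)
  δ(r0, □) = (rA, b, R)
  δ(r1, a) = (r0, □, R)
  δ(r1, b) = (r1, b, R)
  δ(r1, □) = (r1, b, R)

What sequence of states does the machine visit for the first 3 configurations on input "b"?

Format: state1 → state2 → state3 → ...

Execution trace:
Initial: [r0]b
Step 1: δ(r0, b) = (r0, b, R) → b[r0]□
Step 2: δ(r0, □) = (rA, b, R) → bb[rA]□

The machine reaches the accept state rA and halts.

State sequence: r0 → r0 → rA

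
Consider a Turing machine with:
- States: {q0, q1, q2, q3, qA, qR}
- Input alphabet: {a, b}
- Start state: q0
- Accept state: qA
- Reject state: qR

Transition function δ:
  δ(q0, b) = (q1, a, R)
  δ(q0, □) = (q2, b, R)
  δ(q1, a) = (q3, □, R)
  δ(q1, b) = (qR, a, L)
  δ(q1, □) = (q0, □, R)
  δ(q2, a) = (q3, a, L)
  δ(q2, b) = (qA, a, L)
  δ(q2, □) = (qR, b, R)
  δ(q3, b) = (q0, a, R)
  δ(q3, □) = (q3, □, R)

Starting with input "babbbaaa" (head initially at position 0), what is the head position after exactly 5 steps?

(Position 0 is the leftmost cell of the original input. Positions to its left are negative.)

Execution trace (head position shown):
Step 0: [q0]babbbaaa  (head at position 0)
Step 1: move right → a[q1]abbbaaa  (head at position 1)
Step 2: move right → a□[q3]bbbaaa  (head at position 2)
Step 3: move right → a□a[q0]bbaaa  (head at position 3)
Step 4: move right → a□aa[q1]baaa  (head at position 4)
Step 5: move left → a□a[qR]aaaaa  (head at position 3)

After 5 steps, the head is at position 3.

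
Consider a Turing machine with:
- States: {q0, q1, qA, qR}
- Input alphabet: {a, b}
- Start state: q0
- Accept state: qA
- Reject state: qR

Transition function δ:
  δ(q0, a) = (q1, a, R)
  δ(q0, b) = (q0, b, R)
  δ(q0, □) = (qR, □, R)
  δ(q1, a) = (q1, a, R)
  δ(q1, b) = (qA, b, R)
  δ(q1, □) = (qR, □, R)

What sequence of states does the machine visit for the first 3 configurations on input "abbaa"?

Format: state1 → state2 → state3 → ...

Execution trace:
Initial: [q0]abbaa
Step 1: δ(q0, a) = (q1, a, R) → a[q1]bbaa
Step 2: δ(q1, b) = (qA, b, R) → ab[qA]baa

The machine reaches the accept state qA and halts.

State sequence: q0 → q1 → qA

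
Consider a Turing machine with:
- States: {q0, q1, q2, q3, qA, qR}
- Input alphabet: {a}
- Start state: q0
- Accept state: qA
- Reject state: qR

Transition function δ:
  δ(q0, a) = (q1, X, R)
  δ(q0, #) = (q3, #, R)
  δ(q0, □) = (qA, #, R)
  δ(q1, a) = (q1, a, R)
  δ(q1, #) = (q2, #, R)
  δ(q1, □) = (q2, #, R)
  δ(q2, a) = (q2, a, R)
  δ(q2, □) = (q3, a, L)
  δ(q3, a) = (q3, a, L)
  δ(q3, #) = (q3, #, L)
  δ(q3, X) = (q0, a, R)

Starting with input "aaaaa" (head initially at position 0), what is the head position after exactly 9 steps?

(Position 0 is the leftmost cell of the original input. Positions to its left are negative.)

Execution trace (head position shown):
Step 0: [q0]aaaaa  (head at position 0)
Step 1: move right → X[q1]aaaa  (head at position 1)
Step 2: move right → Xa[q1]aaa  (head at position 2)
Step 3: move right → Xaa[q1]aa  (head at position 3)
Step 4: move right → Xaaa[q1]a  (head at position 4)
Step 5: move right → Xaaaa[q1]□  (head at position 5)
Step 6: move right → Xaaaa#[q2]□  (head at position 6)
Step 7: move left → Xaaaa[q3]#a  (head at position 5)
Step 8: move left → Xaaa[q3]a#a  (head at position 4)
Step 9: move left → Xaa[q3]aa#a  (head at position 3)

After 9 steps, the head is at position 3.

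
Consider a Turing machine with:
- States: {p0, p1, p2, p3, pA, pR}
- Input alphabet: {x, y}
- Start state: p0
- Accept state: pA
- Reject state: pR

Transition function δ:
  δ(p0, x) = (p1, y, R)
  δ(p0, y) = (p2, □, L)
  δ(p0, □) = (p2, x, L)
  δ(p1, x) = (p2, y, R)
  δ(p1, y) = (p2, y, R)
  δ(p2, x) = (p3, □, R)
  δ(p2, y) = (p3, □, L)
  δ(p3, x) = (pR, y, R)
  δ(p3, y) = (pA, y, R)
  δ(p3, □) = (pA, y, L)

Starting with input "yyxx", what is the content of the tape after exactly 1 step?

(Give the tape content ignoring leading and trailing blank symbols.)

Execution trace:
Initial: [p0]yyxx
Step 1: δ(p0, y) = (p2, □, L) → [p2]□□yxx

No transition is defined for δ(p2, □). By convention the machine halts and rejects.

After 1 step, the tape (ignoring leading/trailing blanks) is: yxx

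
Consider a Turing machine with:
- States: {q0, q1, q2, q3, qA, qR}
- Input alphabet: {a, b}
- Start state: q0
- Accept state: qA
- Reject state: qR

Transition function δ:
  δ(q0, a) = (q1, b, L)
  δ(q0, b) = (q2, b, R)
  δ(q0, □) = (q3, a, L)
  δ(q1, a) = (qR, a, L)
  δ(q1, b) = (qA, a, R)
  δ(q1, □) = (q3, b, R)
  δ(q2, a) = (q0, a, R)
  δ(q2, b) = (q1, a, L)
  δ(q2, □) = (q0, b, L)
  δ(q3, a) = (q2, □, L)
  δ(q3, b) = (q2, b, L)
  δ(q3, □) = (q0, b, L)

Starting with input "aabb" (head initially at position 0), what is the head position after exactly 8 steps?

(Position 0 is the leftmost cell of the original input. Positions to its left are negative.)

Execution trace (head position shown):
Step 0: [q0]aabb  (head at position 0)
Step 1: move left → [q1]□babb  (head at position -1)
Step 2: move right → b[q3]babb  (head at position 0)
Step 3: move left → [q2]bbabb  (head at position -1)
Step 4: move left → [q1]□ababb  (head at position -2)
Step 5: move right → b[q3]ababb  (head at position -1)
Step 6: move left → [q2]b□babb  (head at position -2)
Step 7: move left → [q1]□a□babb  (head at position -3)
Step 8: move right → b[q3]a□babb  (head at position -2)

After 8 steps, the head is at position -2.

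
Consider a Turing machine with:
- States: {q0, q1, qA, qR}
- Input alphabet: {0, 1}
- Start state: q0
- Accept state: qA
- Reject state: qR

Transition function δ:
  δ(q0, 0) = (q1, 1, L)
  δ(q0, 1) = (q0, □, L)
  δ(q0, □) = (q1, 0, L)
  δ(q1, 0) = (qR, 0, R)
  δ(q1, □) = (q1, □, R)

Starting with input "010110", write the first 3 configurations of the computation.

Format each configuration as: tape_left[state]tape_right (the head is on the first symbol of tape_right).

Transitions applied:
Step 1: δ(q0, 0) = (q1, 1, L)
Step 2: δ(q1, □) = (q1, □, R)

The first 3 configurations are:
[q0]010110 ⊢ [q1]□110110 ⊢ □[q1]110110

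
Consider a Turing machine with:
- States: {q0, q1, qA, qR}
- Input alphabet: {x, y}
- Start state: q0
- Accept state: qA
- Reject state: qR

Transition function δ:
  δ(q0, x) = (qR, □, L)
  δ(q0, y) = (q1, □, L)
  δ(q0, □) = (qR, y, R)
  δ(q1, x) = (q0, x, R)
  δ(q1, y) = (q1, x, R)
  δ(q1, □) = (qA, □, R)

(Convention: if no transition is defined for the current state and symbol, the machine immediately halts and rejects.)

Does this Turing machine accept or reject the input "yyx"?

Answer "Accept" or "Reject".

Execution trace:
Initial: [q0]yyx
Step 1: δ(q0, y) = (q1, □, L) → [q1]□□yx
Step 2: δ(q1, □) = (qA, □, R) → □[qA]□yx

The machine reaches the accept state qA and halts.

Answer: Accept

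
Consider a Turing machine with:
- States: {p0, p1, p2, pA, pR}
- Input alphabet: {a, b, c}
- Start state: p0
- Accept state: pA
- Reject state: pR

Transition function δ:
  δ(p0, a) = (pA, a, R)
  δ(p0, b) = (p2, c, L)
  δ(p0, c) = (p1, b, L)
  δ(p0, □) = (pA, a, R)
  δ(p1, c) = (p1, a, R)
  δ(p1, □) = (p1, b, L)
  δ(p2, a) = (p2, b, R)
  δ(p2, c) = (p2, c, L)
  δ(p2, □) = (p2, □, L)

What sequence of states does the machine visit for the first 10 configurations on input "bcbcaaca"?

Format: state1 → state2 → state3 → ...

Execution trace:
Initial: [p0]bcbcaaca
Step 1: δ(p0, b) = (p2, c, L) → [p2]□ccbcaaca
Step 2: δ(p2, □) = (p2, □, L) → [p2]□□ccbcaaca
Step 3: δ(p2, □) = (p2, □, L) → [p2]□□□ccbcaaca
Step 4: δ(p2, □) = (p2, □, L) → [p2]□□□□ccbcaaca
Step 5: δ(p2, □) = (p2, □, L) → [p2]□□□□□ccbcaaca
Step 6: δ(p2, □) = (p2, □, L) → [p2]□□□□□□ccbcaaca
Step 7: δ(p2, □) = (p2, □, L) → [p2]□□□□□□□ccbcaaca
Step 8: δ(p2, □) = (p2, □, L) → [p2]□□□□□□□□ccbcaaca
Step 9: δ(p2, □) = (p2, □, L) → [p2]□□□□□□□□□ccbcaaca

State sequence: p0 → p2 → p2 → p2 → p2 → p2 → p2 → p2 → p2 → p2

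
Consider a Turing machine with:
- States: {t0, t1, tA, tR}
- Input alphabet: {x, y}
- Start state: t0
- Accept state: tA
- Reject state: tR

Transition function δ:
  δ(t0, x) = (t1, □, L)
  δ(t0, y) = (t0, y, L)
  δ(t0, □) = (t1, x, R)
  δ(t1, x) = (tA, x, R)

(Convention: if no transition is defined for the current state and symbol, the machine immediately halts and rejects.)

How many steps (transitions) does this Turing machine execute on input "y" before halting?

Execution trace:
Initial: [t0]y
Step 1: δ(t0, y) = (t0, y, L) → [t0]□y
Step 2: δ(t0, □) = (t1, x, R) → x[t1]y

No transition is defined for δ(t1, y). By convention the machine halts and rejects.

The machine executed 2 steps before halting.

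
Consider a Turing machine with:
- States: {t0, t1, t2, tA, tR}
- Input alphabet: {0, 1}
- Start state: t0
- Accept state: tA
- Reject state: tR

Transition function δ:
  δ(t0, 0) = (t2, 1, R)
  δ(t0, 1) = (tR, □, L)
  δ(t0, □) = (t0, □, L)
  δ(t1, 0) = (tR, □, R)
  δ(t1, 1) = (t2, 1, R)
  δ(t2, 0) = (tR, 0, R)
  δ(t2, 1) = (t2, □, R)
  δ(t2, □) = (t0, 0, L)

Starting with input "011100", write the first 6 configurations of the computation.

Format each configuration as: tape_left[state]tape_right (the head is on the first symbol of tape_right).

Transitions applied:
Step 1: δ(t0, 0) = (t2, 1, R)
Step 2: δ(t2, 1) = (t2, □, R)
Step 3: δ(t2, 1) = (t2, □, R)
Step 4: δ(t2, 1) = (t2, □, R)
Step 5: δ(t2, 0) = (tR, 0, R)

The first 6 configurations are:
[t0]011100 ⊢ 1[t2]11100 ⊢ 1□[t2]1100 ⊢ 1□□[t2]100 ⊢ 1□□□[t2]00 ⊢ 1□□□0[tR]0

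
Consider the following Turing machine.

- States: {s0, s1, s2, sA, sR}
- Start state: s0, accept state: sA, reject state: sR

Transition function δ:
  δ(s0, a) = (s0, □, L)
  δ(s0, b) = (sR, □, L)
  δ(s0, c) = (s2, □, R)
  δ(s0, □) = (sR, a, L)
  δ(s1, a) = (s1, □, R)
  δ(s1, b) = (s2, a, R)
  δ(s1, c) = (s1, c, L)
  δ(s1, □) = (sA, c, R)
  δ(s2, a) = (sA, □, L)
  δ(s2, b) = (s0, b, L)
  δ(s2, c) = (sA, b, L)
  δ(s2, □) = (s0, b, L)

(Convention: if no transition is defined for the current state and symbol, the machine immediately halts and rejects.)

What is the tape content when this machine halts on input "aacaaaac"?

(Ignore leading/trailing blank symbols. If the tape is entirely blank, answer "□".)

Execution trace:
Initial: [s0]aacaaaac
Step 1: δ(s0, a) = (s0, □, L) → [s0]□□acaaaac
Step 2: δ(s0, □) = (sR, a, L) → [sR]□a□acaaaac

The machine reaches the reject state sR and halts.

Final tape (ignoring leading/trailing blanks): a□acaaaac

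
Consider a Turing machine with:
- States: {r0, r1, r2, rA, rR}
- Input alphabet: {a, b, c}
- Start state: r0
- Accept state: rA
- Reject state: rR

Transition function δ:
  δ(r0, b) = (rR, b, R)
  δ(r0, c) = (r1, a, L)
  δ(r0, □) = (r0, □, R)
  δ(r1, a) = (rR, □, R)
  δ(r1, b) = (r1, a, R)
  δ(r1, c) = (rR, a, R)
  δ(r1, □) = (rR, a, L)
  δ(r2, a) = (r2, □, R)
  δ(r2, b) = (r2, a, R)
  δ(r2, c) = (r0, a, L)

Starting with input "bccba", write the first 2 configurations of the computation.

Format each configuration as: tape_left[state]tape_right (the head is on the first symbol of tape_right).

Transitions applied:
Step 1: δ(r0, b) = (rR, b, R)

The first 2 configurations are:
[r0]bccba ⊢ b[rR]ccba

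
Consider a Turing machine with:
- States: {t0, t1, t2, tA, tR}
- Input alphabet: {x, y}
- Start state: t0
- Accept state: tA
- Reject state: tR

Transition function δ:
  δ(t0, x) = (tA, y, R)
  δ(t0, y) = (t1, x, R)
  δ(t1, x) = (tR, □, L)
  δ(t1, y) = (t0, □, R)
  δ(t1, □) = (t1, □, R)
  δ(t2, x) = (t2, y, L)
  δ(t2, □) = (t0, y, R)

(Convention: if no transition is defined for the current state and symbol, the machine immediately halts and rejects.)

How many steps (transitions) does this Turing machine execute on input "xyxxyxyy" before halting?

Execution trace:
Initial: [t0]xyxxyxyy
Step 1: δ(t0, x) = (tA, y, R) → y[tA]yxxyxyy

The machine reaches the accept state tA and halts.

The machine executed 1 step before halting.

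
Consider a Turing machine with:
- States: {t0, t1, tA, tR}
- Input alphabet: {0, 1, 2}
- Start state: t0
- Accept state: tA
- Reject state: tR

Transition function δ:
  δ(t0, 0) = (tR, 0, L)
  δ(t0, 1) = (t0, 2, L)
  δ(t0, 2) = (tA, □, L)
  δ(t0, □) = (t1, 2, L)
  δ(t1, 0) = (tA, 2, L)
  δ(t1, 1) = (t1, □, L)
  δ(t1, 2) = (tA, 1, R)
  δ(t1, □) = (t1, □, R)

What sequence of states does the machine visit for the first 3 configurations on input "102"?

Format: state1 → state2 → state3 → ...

Execution trace:
Initial: [t0]102
Step 1: δ(t0, 1) = (t0, 2, L) → [t0]□202
Step 2: δ(t0, □) = (t1, 2, L) → [t1]□2202

State sequence: t0 → t0 → t1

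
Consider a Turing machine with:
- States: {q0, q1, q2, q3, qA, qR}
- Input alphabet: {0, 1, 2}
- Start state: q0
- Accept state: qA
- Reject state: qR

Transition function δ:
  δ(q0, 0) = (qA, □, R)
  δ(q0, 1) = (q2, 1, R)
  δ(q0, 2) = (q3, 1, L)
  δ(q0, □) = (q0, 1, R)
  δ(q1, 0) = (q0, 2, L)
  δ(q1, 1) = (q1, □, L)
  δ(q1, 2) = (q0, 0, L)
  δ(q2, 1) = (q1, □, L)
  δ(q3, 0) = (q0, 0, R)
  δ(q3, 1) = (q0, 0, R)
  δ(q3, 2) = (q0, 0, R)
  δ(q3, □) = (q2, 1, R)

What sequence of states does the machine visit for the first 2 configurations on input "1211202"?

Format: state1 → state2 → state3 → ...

Execution trace:
Initial: [q0]1211202
Step 1: δ(q0, 1) = (q2, 1, R) → 1[q2]211202

No transition is defined for δ(q2, 2). By convention the machine halts and rejects.

State sequence: q0 → q2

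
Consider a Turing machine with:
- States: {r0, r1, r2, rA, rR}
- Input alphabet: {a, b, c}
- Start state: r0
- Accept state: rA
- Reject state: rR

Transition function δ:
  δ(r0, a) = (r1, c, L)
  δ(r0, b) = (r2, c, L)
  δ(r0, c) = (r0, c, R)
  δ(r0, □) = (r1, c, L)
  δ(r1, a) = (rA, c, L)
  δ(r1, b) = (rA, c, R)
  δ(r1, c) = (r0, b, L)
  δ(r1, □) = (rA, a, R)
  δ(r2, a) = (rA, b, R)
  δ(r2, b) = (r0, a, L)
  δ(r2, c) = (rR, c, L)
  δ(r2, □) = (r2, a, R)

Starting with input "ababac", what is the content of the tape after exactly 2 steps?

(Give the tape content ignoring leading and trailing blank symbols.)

Execution trace:
Initial: [r0]ababac
Step 1: δ(r0, a) = (r1, c, L) → [r1]□cbabac
Step 2: δ(r1, □) = (rA, a, R) → a[rA]cbabac

The machine reaches the accept state rA and halts.

After 2 steps, the tape (ignoring leading/trailing blanks) is: acbabac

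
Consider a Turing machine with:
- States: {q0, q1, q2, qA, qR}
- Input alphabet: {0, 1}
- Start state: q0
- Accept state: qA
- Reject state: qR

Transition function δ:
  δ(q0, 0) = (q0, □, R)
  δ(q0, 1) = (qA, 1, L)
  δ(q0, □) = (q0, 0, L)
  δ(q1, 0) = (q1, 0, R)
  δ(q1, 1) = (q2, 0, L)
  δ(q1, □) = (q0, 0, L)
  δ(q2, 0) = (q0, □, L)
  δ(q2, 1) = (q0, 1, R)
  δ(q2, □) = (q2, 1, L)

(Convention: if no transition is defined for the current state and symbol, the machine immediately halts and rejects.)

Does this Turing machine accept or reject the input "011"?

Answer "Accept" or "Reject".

Execution trace:
Initial: [q0]011
Step 1: δ(q0, 0) = (q0, □, R) → □[q0]11
Step 2: δ(q0, 1) = (qA, 1, L) → [qA]□11

The machine reaches the accept state qA and halts.

Answer: Accept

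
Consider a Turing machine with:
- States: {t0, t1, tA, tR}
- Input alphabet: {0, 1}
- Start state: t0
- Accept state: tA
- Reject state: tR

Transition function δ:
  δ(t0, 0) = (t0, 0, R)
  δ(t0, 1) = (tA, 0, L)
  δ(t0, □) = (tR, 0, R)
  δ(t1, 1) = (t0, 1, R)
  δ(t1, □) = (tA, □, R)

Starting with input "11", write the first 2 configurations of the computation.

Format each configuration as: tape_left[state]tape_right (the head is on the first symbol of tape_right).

Transitions applied:
Step 1: δ(t0, 1) = (tA, 0, L)

The first 2 configurations are:
[t0]11 ⊢ [tA]□01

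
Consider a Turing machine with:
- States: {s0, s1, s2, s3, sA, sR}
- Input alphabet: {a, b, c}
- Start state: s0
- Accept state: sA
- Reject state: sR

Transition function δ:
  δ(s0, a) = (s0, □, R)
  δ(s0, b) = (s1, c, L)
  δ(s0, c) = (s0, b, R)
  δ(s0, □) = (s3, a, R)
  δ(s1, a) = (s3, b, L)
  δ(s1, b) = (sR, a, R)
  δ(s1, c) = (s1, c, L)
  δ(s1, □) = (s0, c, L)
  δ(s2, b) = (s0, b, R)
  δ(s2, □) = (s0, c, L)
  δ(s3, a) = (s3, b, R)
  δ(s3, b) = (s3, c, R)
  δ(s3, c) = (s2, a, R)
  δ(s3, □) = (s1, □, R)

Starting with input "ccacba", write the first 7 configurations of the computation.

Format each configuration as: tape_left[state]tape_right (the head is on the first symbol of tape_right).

Transitions applied:
Step 1: δ(s0, c) = (s0, b, R)
Step 2: δ(s0, c) = (s0, b, R)
Step 3: δ(s0, a) = (s0, □, R)
Step 4: δ(s0, c) = (s0, b, R)
Step 5: δ(s0, b) = (s1, c, L)
Step 6: δ(s1, b) = (sR, a, R)

The first 7 configurations are:
[s0]ccacba ⊢ b[s0]cacba ⊢ bb[s0]acba ⊢ bb□[s0]cba ⊢ bb□b[s0]ba ⊢ bb□[s1]bca ⊢ bb□a[sR]ca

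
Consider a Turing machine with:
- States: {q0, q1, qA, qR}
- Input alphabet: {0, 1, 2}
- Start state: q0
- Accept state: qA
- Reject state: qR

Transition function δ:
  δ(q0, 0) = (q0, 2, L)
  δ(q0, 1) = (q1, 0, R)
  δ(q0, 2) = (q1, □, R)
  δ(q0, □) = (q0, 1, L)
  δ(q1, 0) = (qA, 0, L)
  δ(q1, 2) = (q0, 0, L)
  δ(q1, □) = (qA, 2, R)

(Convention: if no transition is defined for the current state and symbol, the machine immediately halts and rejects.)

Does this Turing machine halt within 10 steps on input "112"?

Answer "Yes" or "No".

Execution trace:
Initial: [q0]112
Step 1: δ(q0, 1) = (q1, 0, R) → 0[q1]12

No transition is defined for δ(q1, 1). By convention the machine halts and rejects.
The machine halted after 1 step (within the 10-step bound).

Answer: Yes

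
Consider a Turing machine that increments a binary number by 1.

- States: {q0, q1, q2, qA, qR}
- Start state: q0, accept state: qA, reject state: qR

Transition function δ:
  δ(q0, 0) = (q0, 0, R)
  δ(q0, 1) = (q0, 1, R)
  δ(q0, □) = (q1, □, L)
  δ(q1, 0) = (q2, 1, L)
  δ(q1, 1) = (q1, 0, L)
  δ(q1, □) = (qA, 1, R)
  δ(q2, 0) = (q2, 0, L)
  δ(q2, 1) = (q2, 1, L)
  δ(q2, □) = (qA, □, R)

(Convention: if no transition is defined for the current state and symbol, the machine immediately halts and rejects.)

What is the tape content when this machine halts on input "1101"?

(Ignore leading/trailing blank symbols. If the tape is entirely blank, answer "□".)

Execution trace:
Initial: [q0]1101
Step 1: δ(q0, 1) = (q0, 1, R) → 1[q0]101
Step 2: δ(q0, 1) = (q0, 1, R) → 11[q0]01
Step 3: δ(q0, 0) = (q0, 0, R) → 110[q0]1
Step 4: δ(q0, 1) = (q0, 1, R) → 1101[q0]□
Step 5: δ(q0, □) = (q1, □, L) → 110[q1]1□
Step 6: δ(q1, 1) = (q1, 0, L) → 11[q1]00□
Step 7: δ(q1, 0) = (q2, 1, L) → 1[q2]110□
Step 8: δ(q2, 1) = (q2, 1, L) → [q2]1110□
Step 9: δ(q2, 1) = (q2, 1, L) → [q2]□1110□
Step 10: δ(q2, □) = (qA, □, R) → □[qA]1110□

The machine reaches the accept state qA and halts.

Final tape (ignoring leading/trailing blanks): 1110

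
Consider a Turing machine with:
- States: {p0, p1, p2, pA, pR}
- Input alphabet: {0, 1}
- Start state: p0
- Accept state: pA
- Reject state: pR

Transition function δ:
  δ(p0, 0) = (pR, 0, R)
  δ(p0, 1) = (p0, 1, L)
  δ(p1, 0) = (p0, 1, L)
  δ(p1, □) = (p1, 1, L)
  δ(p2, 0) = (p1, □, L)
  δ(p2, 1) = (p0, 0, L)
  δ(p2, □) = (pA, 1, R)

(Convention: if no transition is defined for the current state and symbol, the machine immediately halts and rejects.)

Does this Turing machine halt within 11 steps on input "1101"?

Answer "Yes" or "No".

Execution trace:
Initial: [p0]1101
Step 1: δ(p0, 1) = (p0, 1, L) → [p0]□1101

No transition is defined for δ(p0, □). By convention the machine halts and rejects.
The machine halted after 1 step (within the 11-step bound).

Answer: Yes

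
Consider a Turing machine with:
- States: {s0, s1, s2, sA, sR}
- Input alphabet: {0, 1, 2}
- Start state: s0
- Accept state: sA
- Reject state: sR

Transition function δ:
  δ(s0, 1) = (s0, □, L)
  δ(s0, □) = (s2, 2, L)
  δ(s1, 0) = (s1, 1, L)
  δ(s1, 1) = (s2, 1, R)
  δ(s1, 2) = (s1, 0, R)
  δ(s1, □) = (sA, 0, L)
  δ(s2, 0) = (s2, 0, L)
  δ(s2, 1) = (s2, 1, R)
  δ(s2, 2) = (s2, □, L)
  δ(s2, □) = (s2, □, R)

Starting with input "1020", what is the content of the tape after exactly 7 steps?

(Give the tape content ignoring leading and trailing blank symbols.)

Execution trace:
Initial: [s0]1020
Step 1: δ(s0, 1) = (s0, □, L) → [s0]□□020
Step 2: δ(s0, □) = (s2, 2, L) → [s2]□2□020
Step 3: δ(s2, □) = (s2, □, R) → □[s2]2□020
Step 4: δ(s2, 2) = (s2, □, L) → [s2]□□□020
Step 5: δ(s2, □) = (s2, □, R) → □[s2]□□020
Step 6: δ(s2, □) = (s2, □, R) → □□[s2]□020
Step 7: δ(s2, □) = (s2, □, R) → □□□[s2]020

After 7 steps, the tape (ignoring leading/trailing blanks) is: 020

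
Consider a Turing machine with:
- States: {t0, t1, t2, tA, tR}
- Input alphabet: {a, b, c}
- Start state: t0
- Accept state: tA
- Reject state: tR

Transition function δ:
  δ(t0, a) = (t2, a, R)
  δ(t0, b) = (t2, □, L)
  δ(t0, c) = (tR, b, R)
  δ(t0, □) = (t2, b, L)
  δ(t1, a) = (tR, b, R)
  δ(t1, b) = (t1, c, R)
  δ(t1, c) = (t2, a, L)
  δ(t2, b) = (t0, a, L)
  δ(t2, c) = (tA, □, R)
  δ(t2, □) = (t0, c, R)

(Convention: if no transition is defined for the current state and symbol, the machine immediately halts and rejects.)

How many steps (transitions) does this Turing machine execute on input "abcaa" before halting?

Execution trace:
Initial: [t0]abcaa
Step 1: δ(t0, a) = (t2, a, R) → a[t2]bcaa
Step 2: δ(t2, b) = (t0, a, L) → [t0]aacaa
Step 3: δ(t0, a) = (t2, a, R) → a[t2]acaa

No transition is defined for δ(t2, a). By convention the machine halts and rejects.

The machine executed 3 steps before halting.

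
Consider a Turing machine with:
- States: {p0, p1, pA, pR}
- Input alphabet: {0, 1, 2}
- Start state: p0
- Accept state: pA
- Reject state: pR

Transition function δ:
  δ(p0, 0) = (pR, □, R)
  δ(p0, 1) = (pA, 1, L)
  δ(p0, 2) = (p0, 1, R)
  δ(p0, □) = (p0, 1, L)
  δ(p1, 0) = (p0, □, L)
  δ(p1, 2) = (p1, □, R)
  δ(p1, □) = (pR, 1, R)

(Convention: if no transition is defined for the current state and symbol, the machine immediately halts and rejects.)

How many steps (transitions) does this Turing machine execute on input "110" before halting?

Execution trace:
Initial: [p0]110
Step 1: δ(p0, 1) = (pA, 1, L) → [pA]□110

The machine reaches the accept state pA and halts.

The machine executed 1 step before halting.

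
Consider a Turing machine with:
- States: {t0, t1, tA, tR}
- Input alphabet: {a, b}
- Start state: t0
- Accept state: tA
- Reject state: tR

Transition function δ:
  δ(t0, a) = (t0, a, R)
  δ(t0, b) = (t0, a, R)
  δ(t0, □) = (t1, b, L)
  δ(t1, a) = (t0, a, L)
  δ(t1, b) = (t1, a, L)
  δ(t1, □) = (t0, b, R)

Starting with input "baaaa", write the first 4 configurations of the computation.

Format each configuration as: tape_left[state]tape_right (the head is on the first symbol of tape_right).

Transitions applied:
Step 1: δ(t0, b) = (t0, a, R)
Step 2: δ(t0, a) = (t0, a, R)
Step 3: δ(t0, a) = (t0, a, R)

The first 4 configurations are:
[t0]baaaa ⊢ a[t0]aaaa ⊢ aa[t0]aaa ⊢ aaa[t0]aa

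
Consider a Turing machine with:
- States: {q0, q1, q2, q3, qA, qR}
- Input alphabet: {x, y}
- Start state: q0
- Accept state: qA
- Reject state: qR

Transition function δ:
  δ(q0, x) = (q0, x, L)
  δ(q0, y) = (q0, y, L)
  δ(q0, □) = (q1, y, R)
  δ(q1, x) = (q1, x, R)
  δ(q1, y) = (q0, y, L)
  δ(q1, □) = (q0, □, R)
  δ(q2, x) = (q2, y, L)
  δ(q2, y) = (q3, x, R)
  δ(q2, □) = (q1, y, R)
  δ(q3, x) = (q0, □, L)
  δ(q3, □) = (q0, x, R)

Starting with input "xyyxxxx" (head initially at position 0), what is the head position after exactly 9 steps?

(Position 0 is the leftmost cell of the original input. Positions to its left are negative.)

Execution trace (head position shown):
Step 0: [q0]xyyxxxx  (head at position 0)
Step 1: move left → [q0]□xyyxxxx  (head at position -1)
Step 2: move right → y[q1]xyyxxxx  (head at position 0)
Step 3: move right → yx[q1]yyxxxx  (head at position 1)
Step 4: move left → y[q0]xyyxxxx  (head at position 0)
Step 5: move left → [q0]yxyyxxxx  (head at position -1)
Step 6: move left → [q0]□yxyyxxxx  (head at position -2)
Step 7: move right → y[q1]yxyyxxxx  (head at position -1)
Step 8: move left → [q0]yyxyyxxxx  (head at position -2)
Step 9: move left → [q0]□yyxyyxxxx  (head at position -3)

After 9 steps, the head is at position -3.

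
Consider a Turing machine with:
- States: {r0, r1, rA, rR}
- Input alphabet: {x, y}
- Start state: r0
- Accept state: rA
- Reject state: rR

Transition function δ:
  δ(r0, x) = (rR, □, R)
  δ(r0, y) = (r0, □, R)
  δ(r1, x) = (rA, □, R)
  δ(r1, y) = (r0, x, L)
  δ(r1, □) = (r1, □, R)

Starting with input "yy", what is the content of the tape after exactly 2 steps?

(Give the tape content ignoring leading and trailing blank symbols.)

Execution trace:
Initial: [r0]yy
Step 1: δ(r0, y) = (r0, □, R) → □[r0]y
Step 2: δ(r0, y) = (r0, □, R) → □□[r0]□

No transition is defined for δ(r0, □). By convention the machine halts and rejects.

After 2 steps, the tape (ignoring leading/trailing blanks) is: □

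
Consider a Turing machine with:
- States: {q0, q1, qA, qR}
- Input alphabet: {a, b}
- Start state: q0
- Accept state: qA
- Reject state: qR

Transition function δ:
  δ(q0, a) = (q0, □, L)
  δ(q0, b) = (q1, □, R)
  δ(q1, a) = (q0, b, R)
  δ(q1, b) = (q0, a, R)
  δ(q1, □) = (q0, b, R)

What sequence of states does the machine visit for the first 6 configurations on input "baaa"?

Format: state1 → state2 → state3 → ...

Execution trace:
Initial: [q0]baaa
Step 1: δ(q0, b) = (q1, □, R) → □[q1]aaa
Step 2: δ(q1, a) = (q0, b, R) → □b[q0]aa
Step 3: δ(q0, a) = (q0, □, L) → □[q0]b□a
Step 4: δ(q0, b) = (q1, □, R) → □□[q1]□a
Step 5: δ(q1, □) = (q0, b, R) → □□b[q0]a

State sequence: q0 → q1 → q0 → q0 → q1 → q0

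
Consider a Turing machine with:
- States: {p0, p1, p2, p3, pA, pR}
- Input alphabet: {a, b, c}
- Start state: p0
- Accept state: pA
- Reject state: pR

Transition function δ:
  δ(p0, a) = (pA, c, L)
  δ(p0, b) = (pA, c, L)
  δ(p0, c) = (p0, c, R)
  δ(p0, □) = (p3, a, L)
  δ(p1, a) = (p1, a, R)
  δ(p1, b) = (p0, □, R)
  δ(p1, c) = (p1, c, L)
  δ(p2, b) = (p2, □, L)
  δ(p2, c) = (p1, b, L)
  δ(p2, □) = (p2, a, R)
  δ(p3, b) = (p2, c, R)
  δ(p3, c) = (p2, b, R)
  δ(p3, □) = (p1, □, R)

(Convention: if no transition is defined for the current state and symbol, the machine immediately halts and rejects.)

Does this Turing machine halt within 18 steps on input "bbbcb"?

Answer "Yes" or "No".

Execution trace:
Initial: [p0]bbbcb
Step 1: δ(p0, b) = (pA, c, L) → [pA]□cbbcb

The machine reaches the accept state pA and halts.
The machine halted after 1 step (within the 18-step bound).

Answer: Yes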